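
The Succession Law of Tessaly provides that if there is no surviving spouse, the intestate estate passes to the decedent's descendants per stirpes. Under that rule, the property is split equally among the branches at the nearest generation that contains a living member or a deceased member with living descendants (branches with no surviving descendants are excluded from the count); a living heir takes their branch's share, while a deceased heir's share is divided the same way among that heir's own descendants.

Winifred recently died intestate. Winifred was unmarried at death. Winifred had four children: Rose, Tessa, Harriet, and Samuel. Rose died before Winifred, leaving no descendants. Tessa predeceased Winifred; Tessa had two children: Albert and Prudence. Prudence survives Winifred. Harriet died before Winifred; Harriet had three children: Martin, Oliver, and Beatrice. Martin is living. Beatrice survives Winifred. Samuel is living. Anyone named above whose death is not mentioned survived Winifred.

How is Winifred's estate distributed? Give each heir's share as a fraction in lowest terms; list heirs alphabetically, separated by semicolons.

There is no surviving spouse, so the entire estate passes to Winifred's descendants per stirpes.
Rose left no surviving issue, so that branch lapses and is disregarded.
The estate is divided into 3 equal shares of 1/3 among Tessa, Harriet, Samuel.
Tessa predeceased; the 1/3 allotted to Tessa's branch passes to Tessa's issue by representation.
The 1/3 is divided into 2 equal shares of 1/6 among Albert, Prudence.
Albert is living and takes 1/6.
Prudence is living and takes 1/6.
Harriet predeceased; the 1/3 allotted to Harriet's branch passes to Harriet's issue by representation.
The 1/3 is divided into 3 equal shares of 1/9 among Martin, Oliver, Beatrice.
Martin is living and takes 1/9.
Oliver is living and takes 1/9.
Beatrice is living and takes 1/9.
Samuel is living and takes 1/3.

Albert 1/6; Beatrice 1/9; Martin 1/9; Oliver 1/9; Prudence 1/6; Samuel 1/3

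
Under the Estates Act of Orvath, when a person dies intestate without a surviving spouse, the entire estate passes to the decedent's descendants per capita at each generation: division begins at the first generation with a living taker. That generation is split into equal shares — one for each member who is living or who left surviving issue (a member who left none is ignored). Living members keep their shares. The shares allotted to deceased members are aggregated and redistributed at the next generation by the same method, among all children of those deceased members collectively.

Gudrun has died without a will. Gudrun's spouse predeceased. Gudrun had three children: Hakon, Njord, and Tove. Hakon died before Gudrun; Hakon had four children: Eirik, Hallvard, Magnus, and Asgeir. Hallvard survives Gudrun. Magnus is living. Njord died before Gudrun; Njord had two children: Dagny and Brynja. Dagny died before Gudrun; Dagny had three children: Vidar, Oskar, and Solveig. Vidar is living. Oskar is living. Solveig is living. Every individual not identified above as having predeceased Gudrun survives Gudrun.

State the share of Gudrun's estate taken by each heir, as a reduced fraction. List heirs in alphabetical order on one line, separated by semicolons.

Asgeir 1/9; Brynja 1/9; Eirik 1/9; Hallvard 1/9; Magnus 1/9; Oskar 1/27; Solveig 1/27; Tove 1/3; Vidar 1/27

There is no surviving spouse, so the entire estate passes to Gudrun's descendants per capita at each generation.
At generation 1 (Hakon, Njord, Tove) there are 3 shares of (1)/3 = 1/3 each.
Living: Tove — each takes 1/3.
Deceased: Hakon and Njord. Their combined 2/3 is pooled and carried to generation 2.
At generation 2 (Eirik, Hallvard, Magnus, Asgeir, Dagny, Brynja) there are 6 shares of (2/3)/6 = 1/9 each.
Living: Eirik, Hallvard, Magnus, Asgeir, and Brynja — each takes 1/9.
Deceased: Dagny. That 1/9 share is carried to generation 3.
At generation 3 (Vidar, Oskar, Solveig) there are 3 shares of (1/9)/3 = 1/27 each.
Living: Vidar, Oskar, and Solveig — each takes 1/27.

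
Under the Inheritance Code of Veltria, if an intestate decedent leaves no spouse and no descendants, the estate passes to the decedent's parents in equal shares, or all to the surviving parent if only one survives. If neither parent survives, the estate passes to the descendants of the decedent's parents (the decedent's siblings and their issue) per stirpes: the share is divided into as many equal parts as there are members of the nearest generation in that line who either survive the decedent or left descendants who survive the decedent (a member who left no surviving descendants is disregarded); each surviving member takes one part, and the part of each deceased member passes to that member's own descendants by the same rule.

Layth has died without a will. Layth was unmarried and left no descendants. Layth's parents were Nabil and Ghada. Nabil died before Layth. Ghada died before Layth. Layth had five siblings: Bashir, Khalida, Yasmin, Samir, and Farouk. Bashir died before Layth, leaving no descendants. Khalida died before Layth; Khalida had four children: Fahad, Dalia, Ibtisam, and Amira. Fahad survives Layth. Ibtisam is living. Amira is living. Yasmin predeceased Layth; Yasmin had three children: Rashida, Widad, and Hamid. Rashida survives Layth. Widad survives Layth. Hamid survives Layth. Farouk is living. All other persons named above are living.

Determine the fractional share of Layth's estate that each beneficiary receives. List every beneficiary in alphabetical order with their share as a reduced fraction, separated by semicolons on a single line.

Neither parent survives and there are no descendants, so the estate passes to Layth's siblings and their issue per stirpes.
Bashir left no surviving issue, so that branch lapses and is disregarded.
The estate is divided into 4 equal shares of 1/4 among Khalida, Yasmin, Samir, Farouk.
Khalida predeceased; the 1/4 allotted to Khalida's branch passes to Khalida's issue by representation.
The 1/4 is divided into 4 equal shares of 1/16 among Fahad, Dalia, Ibtisam, Amira.
Fahad is living and takes 1/16.
Dalia is living and takes 1/16.
Ibtisam is living and takes 1/16.
Amira is living and takes 1/16.
Yasmin predeceased; the 1/4 allotted to Yasmin's branch passes to Yasmin's issue by representation.
The 1/4 is divided into 3 equal shares of 1/12 among Rashida, Widad, Hamid.
Rashida is living and takes 1/12.
Widad is living and takes 1/12.
Hamid is living and takes 1/12.
Samir is living and takes 1/4.
Farouk is living and takes 1/4.

Amira 1/16; Dalia 1/16; Fahad 1/16; Farouk 1/4; Hamid 1/12; Ibtisam 1/16; Rashida 1/12; Samir 1/4; Widad 1/12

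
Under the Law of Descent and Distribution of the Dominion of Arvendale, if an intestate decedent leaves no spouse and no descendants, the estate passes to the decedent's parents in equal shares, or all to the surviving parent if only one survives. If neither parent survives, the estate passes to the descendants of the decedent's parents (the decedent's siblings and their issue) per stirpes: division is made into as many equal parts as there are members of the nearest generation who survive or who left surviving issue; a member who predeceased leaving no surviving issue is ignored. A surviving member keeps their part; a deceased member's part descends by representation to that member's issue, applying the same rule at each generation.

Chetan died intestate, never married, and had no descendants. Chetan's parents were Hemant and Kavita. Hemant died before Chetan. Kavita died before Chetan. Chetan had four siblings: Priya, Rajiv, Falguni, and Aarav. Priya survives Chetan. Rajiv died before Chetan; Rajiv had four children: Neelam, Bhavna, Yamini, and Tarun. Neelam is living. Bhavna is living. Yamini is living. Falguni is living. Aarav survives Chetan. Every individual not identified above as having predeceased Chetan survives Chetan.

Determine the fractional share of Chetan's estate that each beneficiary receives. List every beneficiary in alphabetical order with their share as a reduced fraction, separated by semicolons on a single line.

Neither parent survives and there are no descendants, so the estate passes to Chetan's siblings and their issue per stirpes.
The estate is divided into 4 equal shares of 1/4 among Priya, Rajiv, Falguni, Aarav.
Priya is living and takes 1/4.
Rajiv predeceased; the 1/4 allotted to Rajiv's branch passes to Rajiv's issue by representation.
The 1/4 is divided into 4 equal shares of 1/16 among Neelam, Bhavna, Yamini, Tarun.
Neelam is living and takes 1/16.
Bhavna is living and takes 1/16.
Yamini is living and takes 1/16.
Tarun is living and takes 1/16.
Falguni is living and takes 1/4.
Aarav is living and takes 1/4.

Aarav 1/4; Bhavna 1/16; Falguni 1/4; Neelam 1/16; Priya 1/4; Tarun 1/16; Yamini 1/16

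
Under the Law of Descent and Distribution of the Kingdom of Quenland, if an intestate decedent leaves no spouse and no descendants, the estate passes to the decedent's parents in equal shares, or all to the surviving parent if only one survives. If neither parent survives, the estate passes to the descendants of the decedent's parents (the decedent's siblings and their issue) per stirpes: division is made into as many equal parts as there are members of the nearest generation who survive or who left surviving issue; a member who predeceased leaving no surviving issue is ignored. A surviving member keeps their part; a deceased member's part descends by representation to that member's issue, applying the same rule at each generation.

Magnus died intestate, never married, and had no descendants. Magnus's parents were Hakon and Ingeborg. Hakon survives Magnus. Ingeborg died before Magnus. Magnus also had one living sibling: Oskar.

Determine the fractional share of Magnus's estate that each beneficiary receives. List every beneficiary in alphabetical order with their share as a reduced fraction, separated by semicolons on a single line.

Hakon 1

Only one parent, Hakon, survives, so Hakon takes the entire estate. The siblings take nothing because a surviving parent has priority.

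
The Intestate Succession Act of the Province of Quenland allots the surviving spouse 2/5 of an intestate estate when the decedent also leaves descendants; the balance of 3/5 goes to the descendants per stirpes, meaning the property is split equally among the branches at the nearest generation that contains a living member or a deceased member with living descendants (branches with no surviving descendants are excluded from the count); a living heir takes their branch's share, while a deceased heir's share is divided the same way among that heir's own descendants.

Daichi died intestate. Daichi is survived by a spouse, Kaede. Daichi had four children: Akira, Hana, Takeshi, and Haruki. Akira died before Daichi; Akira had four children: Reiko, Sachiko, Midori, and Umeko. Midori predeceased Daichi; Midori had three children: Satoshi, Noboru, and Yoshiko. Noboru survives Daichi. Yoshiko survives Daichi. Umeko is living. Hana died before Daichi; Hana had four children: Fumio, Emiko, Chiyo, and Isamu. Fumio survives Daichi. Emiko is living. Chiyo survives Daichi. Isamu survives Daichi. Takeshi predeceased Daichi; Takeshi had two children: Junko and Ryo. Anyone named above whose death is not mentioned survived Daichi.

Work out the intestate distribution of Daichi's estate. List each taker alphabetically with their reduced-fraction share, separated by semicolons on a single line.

Kaede, as surviving spouse, takes 2/5.
The remaining 3/5 passes to Daichi's descendants per stirpes.
The 3/5 is divided into 4 equal shares of 3/20 among Akira, Hana, Takeshi, Haruki.
Akira predeceased; the 3/20 allotted to Akira's branch passes to Akira's issue by representation.
The 3/20 is divided into 4 equal shares of 3/80 among Reiko, Sachiko, Midori, Umeko.
Reiko is living and takes 3/80.
Sachiko is living and takes 3/80.
Midori predeceased; the 3/80 allotted to Midori's branch passes to Midori's issue by representation.
The 3/80 is divided into 3 equal shares of 1/80 among Satoshi, Noboru, Yoshiko.
Satoshi is living and takes 1/80.
Noboru is living and takes 1/80.
Yoshiko is living and takes 1/80.
Umeko is living and takes 3/80.
Hana predeceased; the 3/20 allotted to Hana's branch passes to Hana's issue by representation.
The 3/20 is divided into 4 equal shares of 3/80 among Fumio, Emiko, Chiyo, Isamu.
Fumio is living and takes 3/80.
Emiko is living and takes 3/80.
Chiyo is living and takes 3/80.
Isamu is living and takes 3/80.
Takeshi predeceased; the 3/20 allotted to Takeshi's branch passes to Takeshi's issue by representation.
The 3/20 is divided into 2 equal shares of 3/40 among Junko, Ryo.
Junko is living and takes 3/40.
Ryo is living and takes 3/40.
Haruki is living and takes 3/20.

Chiyo 3/80; Emiko 3/80; Fumio 3/80; Haruki 3/20; Isamu 3/80; Junko 3/40; Kaede 2/5; Noboru 1/80; Reiko 3/80; Ryo 3/40; Sachiko 3/80; Satoshi 1/80; Umeko 3/80; Yoshiko 1/80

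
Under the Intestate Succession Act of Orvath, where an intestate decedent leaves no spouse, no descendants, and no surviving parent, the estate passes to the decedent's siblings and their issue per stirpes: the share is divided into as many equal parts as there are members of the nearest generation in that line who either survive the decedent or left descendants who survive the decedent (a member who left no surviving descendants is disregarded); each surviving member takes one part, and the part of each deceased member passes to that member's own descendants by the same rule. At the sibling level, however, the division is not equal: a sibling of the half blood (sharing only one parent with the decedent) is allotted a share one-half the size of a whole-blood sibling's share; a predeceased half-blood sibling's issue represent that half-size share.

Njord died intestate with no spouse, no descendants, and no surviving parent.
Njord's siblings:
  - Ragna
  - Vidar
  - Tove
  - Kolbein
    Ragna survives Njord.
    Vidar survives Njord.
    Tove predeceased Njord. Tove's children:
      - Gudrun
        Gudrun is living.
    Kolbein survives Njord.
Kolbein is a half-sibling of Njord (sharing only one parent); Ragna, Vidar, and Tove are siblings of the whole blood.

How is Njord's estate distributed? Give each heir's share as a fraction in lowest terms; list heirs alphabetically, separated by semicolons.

No spouse, descendants, or parent survives, so the estate passes to Njord's siblings per stirpes.
Half-blood siblings count for one-half the weight of whole-blood siblings at the initial division.
Dividing 1 in proportion to weights (total weight 7/2): Ragna (weight 1) → 2/7; Vidar (weight 1) → 2/7; Tove (weight 1) → 2/7; Kolbein (weight 1/2) → 1/7.
Ragna is living and takes 2/7.
Vidar is living and takes 2/7.
Tove predeceased; the 2/7 allotted to Tove's branch passes to Tove's issue by representation.
Gudrun is the sole taker at this level and receives the full 2/7.
Kolbein is living and takes 1/7.

Gudrun 2/7; Kolbein 1/7; Ragna 2/7; Vidar 2/7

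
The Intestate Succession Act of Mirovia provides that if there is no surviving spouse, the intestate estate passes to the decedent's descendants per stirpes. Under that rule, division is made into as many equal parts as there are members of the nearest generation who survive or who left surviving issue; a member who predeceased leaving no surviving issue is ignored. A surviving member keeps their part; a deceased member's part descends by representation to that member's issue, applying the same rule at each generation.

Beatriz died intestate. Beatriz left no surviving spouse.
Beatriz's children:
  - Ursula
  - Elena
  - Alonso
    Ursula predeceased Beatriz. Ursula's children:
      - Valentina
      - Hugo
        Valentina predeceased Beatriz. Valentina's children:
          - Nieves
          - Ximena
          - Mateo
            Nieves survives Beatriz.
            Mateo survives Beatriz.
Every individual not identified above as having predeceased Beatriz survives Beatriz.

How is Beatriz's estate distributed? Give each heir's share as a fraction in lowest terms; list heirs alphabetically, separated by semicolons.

There is no surviving spouse, so the entire estate passes to Beatriz's descendants per stirpes.
The estate is divided into 3 equal shares of 1/3 among Ursula, Elena, Alonso.
Ursula predeceased; the 1/3 allotted to Ursula's branch passes to Ursula's issue by representation.
The 1/3 is divided into 2 equal shares of 1/6 among Valentina, Hugo.
Valentina predeceased; the 1/6 allotted to Valentina's branch passes to Valentina's issue by representation.
The 1/6 is divided into 3 equal shares of 1/18 among Nieves, Ximena, Mateo.
Nieves is living and takes 1/18.
Ximena is living and takes 1/18.
Mateo is living and takes 1/18.
Hugo is living and takes 1/6.
Elena is living and takes 1/3.
Alonso is living and takes 1/3.

Alonso 1/3; Elena 1/3; Hugo 1/6; Mateo 1/18; Nieves 1/18; Ximena 1/18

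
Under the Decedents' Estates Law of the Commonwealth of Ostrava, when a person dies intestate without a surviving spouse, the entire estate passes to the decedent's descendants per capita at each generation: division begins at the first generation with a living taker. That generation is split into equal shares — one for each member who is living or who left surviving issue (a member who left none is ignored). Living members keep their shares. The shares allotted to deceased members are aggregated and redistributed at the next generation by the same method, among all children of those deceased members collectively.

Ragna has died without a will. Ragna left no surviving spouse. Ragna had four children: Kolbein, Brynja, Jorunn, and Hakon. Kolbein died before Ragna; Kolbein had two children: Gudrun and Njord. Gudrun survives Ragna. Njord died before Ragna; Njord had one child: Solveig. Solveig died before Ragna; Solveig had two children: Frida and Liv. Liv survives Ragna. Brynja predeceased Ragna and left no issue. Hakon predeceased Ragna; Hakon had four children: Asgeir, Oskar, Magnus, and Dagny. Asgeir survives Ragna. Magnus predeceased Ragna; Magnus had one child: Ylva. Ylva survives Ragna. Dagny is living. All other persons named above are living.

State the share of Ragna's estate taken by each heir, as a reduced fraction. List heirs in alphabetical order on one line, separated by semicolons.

There is no surviving spouse, so the entire estate passes to Ragna's descendants per capita at each generation.
At generation 1 (Kolbein, Jorunn, Hakon) there are 3 shares of (1)/3 = 1/3 each.
Living: Jorunn — each takes 1/3.
Deceased: Kolbein and Hakon. Their combined 2/3 is pooled and carried to generation 2.
At generation 2 (Gudrun, Njord, Asgeir, Oskar, Magnus, Dagny) there are 6 shares of (2/3)/6 = 1/9 each.
Living: Gudrun, Asgeir, Oskar, and Dagny — each takes 1/9.
Deceased: Njord and Magnus. Their combined 2/9 is pooled and carried to generation 3.
At generation 3 (Solveig, Ylva) there are 2 shares of (2/9)/2 = 1/9 each.
Living: Ylva — each takes 1/9.
Deceased: Solveig. That 1/9 share is carried to generation 4.
At generation 4 (Frida, Liv) there are 2 shares of (1/9)/2 = 1/18 each.
Living: Frida and Liv — each takes 1/18.

Asgeir 1/9; Dagny 1/9; Frida 1/18; Gudrun 1/9; Jorunn 1/3; Liv 1/18; Oskar 1/9; Ylva 1/9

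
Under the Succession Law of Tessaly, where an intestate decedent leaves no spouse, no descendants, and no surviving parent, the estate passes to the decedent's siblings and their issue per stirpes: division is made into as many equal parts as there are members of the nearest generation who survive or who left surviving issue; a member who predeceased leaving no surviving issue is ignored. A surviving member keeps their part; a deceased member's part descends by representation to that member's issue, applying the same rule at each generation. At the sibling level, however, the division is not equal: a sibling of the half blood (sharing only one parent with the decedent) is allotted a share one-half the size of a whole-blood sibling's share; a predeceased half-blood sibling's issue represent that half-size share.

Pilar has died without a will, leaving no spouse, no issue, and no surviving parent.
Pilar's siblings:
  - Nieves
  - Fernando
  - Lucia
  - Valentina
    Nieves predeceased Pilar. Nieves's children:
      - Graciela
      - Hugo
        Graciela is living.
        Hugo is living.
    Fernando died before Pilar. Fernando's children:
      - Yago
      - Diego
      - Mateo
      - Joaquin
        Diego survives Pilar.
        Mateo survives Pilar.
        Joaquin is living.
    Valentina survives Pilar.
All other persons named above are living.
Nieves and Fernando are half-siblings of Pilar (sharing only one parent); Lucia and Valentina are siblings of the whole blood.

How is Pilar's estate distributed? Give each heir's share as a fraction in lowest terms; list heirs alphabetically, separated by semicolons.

No spouse, descendants, or parent survives, so the estate passes to Pilar's siblings per stirpes.
Half-blood siblings count for one-half the weight of whole-blood siblings at the initial division.
Dividing 1 in proportion to weights (total weight 3): Nieves (weight 1/2) → 1/6; Fernando (weight 1/2) → 1/6; Lucia (weight 1) → 1/3; Valentina (weight 1) → 1/3.
Nieves predeceased; the 1/6 allotted to Nieves's branch passes to Nieves's issue by representation.
The 1/6 is divided into 2 equal shares of 1/12 among Graciela, Hugo.
Graciela is living and takes 1/12.
Hugo is living and takes 1/12.
Fernando predeceased; the 1/6 allotted to Fernando's branch passes to Fernando's issue by representation.
The 1/6 is divided into 4 equal shares of 1/24 among Yago, Diego, Mateo, Joaquin.
Yago is living and takes 1/24.
Diego is living and takes 1/24.
Mateo is living and takes 1/24.
Joaquin is living and takes 1/24.
Lucia is living and takes 1/3.
Valentina is living and takes 1/3.

Diego 1/24; Graciela 1/12; Hugo 1/12; Joaquin 1/24; Lucia 1/3; Mateo 1/24; Valentina 1/3; Yago 1/24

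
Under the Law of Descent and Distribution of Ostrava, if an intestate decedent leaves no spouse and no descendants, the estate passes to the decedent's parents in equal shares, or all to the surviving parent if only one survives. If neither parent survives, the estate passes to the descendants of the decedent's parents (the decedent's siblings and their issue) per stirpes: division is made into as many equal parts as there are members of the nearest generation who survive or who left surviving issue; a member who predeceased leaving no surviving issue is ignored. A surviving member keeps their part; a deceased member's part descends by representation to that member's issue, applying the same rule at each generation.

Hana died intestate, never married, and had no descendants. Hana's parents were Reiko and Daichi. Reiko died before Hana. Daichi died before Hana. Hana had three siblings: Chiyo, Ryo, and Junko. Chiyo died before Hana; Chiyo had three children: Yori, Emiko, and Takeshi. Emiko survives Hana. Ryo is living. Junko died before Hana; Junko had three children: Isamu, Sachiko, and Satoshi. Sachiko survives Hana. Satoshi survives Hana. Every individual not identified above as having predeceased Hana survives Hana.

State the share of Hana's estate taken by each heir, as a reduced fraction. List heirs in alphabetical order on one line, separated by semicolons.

Neither parent survives and there are no descendants, so the estate passes to Hana's siblings and their issue per stirpes.
The estate is divided into 3 equal shares of 1/3 among Chiyo, Ryo, Junko.
Chiyo predeceased; the 1/3 allotted to Chiyo's branch passes to Chiyo's issue by representation.
The 1/3 is divided into 3 equal shares of 1/9 among Yori, Emiko, Takeshi.
Yori is living and takes 1/9.
Emiko is living and takes 1/9.
Takeshi is living and takes 1/9.
Ryo is living and takes 1/3.
Junko predeceased; the 1/3 allotted to Junko's branch passes to Junko's issue by representation.
The 1/3 is divided into 3 equal shares of 1/9 among Isamu, Sachiko, Satoshi.
Isamu is living and takes 1/9.
Sachiko is living and takes 1/9.
Satoshi is living and takes 1/9.

Emiko 1/9; Isamu 1/9; Ryo 1/3; Sachiko 1/9; Satoshi 1/9; Takeshi 1/9; Yori 1/9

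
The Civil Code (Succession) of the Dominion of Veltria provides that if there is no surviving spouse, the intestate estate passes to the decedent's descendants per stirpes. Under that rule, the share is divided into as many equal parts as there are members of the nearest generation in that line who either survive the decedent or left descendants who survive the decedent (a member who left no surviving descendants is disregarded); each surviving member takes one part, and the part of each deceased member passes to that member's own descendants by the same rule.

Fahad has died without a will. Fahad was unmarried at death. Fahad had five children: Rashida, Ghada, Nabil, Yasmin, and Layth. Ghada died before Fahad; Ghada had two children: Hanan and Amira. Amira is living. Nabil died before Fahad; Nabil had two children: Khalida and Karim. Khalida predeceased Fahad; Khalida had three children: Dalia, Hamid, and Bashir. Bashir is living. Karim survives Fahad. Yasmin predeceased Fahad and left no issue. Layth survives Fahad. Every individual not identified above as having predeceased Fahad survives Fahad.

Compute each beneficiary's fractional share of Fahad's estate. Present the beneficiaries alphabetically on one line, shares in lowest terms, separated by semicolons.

There is no surviving spouse, so the entire estate passes to Fahad's descendants per stirpes.
Yasmin left no surviving issue, so that branch lapses and is disregarded.
The estate is divided into 4 equal shares of 1/4 among Rashida, Ghada, Nabil, Layth.
Rashida is living and takes 1/4.
Ghada predeceased; the 1/4 allotted to Ghada's branch passes to Ghada's issue by representation.
The 1/4 is divided into 2 equal shares of 1/8 among Hanan, Amira.
Hanan is living and takes 1/8.
Amira is living and takes 1/8.
Nabil predeceased; the 1/4 allotted to Nabil's branch passes to Nabil's issue by representation.
The 1/4 is divided into 2 equal shares of 1/8 among Khalida, Karim.
Khalida predeceased; the 1/8 allotted to Khalida's branch passes to Khalida's issue by representation.
The 1/8 is divided into 3 equal shares of 1/24 among Dalia, Hamid, Bashir.
Dalia is living and takes 1/24.
Hamid is living and takes 1/24.
Bashir is living and takes 1/24.
Karim is living and takes 1/8.
Layth is living and takes 1/4.

Amira 1/8; Bashir 1/24; Dalia 1/24; Hamid 1/24; Hanan 1/8; Karim 1/8; Layth 1/4; Rashida 1/4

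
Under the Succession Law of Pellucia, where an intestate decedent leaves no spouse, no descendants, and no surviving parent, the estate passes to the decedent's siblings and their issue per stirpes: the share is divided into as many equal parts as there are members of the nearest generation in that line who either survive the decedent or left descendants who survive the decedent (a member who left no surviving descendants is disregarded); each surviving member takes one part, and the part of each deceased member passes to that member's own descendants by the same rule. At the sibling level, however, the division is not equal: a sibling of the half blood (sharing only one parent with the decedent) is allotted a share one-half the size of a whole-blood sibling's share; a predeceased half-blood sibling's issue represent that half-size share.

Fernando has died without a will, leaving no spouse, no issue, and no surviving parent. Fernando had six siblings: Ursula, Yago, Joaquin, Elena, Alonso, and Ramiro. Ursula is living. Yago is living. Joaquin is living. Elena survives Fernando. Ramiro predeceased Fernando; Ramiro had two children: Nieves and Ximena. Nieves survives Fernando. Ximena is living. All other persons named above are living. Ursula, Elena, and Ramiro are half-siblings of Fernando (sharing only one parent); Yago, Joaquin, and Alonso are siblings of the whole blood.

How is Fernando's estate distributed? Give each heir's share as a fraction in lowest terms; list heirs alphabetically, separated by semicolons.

Alonso 2/9; Elena 1/9; Joaquin 2/9; Nieves 1/18; Ursula 1/9; Ximena 1/18; Yago 2/9

No spouse, descendants, or parent survives, so the estate passes to Fernando's siblings per stirpes.
Half-blood siblings count for one-half the weight of whole-blood siblings at the initial division.
Dividing 1 in proportion to weights (total weight 9/2): Ursula (weight 1/2) → 1/9; Yago (weight 1) → 2/9; Joaquin (weight 1) → 2/9; Elena (weight 1/2) → 1/9; Alonso (weight 1) → 2/9; Ramiro (weight 1/2) → 1/9.
Ursula is living and takes 1/9.
Yago is living and takes 2/9.
Joaquin is living and takes 2/9.
Elena is living and takes 1/9.
Alonso is living and takes 2/9.
Ramiro predeceased; the 1/9 allotted to Ramiro's branch passes to Ramiro's issue by representation.
The 1/9 is divided into 2 equal shares of 1/18 among Nieves, Ximena.
Nieves is living and takes 1/18.
Ximena is living and takes 1/18.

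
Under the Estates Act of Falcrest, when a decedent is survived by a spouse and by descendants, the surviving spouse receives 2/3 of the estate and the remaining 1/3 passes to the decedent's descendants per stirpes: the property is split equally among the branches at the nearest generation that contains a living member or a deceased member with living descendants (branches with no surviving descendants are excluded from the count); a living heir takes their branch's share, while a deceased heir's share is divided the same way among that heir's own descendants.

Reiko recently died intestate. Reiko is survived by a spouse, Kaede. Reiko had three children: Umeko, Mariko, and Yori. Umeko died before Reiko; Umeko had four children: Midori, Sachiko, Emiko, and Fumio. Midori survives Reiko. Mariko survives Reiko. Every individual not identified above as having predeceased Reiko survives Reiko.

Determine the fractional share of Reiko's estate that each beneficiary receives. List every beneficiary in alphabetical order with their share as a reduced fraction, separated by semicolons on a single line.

Kaede, as surviving spouse, takes 2/3.
The remaining 1/3 passes to Reiko's descendants per stirpes.
The 1/3 is divided into 3 equal shares of 1/9 among Umeko, Mariko, Yori.
Umeko predeceased; the 1/9 allotted to Umeko's branch passes to Umeko's issue by representation.
The 1/9 is divided into 4 equal shares of 1/36 among Midori, Sachiko, Emiko, Fumio.
Midori is living and takes 1/36.
Sachiko is living and takes 1/36.
Emiko is living and takes 1/36.
Fumio is living and takes 1/36.
Mariko is living and takes 1/9.
Yori is living and takes 1/9.

Emiko 1/36; Fumio 1/36; Kaede 2/3; Mariko 1/9; Midori 1/36; Sachiko 1/36; Yori 1/9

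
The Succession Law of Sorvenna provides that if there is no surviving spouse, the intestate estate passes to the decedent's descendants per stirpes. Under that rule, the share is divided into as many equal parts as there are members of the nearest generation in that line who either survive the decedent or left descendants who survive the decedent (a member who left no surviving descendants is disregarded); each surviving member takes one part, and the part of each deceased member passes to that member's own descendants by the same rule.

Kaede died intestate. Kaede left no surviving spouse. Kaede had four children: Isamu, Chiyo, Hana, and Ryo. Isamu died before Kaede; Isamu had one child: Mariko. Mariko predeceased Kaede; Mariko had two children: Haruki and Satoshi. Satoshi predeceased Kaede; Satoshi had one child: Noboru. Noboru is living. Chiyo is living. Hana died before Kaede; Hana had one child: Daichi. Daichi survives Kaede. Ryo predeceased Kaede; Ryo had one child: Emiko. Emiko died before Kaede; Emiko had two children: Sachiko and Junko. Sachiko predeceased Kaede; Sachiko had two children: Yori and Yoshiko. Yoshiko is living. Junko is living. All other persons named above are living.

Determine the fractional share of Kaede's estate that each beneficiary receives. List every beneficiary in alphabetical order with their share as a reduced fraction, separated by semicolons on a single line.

There is no surviving spouse, so the entire estate passes to Kaede's descendants per stirpes.
The estate is divided into 4 equal shares of 1/4 among Isamu, Chiyo, Hana, Ryo.
Isamu predeceased; the 1/4 allotted to Isamu's branch passes to Isamu's issue by representation.
Mariko's line is the sole branch at this level, so the full 1/4 passes to Mariko's issue by representation.
The 1/4 is divided into 2 equal shares of 1/8 among Haruki, Satoshi.
Haruki is living and takes 1/8.
Satoshi predeceased; the 1/8 allotted to Satoshi's branch passes to Satoshi's issue by representation.
Noboru is the sole taker at this level and receives the full 1/8.
Chiyo is living and takes 1/4.
Hana predeceased; the 1/4 allotted to Hana's branch passes to Hana's issue by representation.
Daichi is the sole taker at this level and receives the full 1/4.
Ryo predeceased; the 1/4 allotted to Ryo's branch passes to Ryo's issue by representation.
Emiko's line is the sole branch at this level, so the full 1/4 passes to Emiko's issue by representation.
The 1/4 is divided into 2 equal shares of 1/8 among Sachiko, Junko.
Sachiko predeceased; the 1/8 allotted to Sachiko's branch passes to Sachiko's issue by representation.
The 1/8 is divided into 2 equal shares of 1/16 among Yori, Yoshiko.
Yori is living and takes 1/16.
Yoshiko is living and takes 1/16.
Junko is living and takes 1/8.

Chiyo 1/4; Daichi 1/4; Haruki 1/8; Junko 1/8; Noboru 1/8; Yori 1/16; Yoshiko 1/16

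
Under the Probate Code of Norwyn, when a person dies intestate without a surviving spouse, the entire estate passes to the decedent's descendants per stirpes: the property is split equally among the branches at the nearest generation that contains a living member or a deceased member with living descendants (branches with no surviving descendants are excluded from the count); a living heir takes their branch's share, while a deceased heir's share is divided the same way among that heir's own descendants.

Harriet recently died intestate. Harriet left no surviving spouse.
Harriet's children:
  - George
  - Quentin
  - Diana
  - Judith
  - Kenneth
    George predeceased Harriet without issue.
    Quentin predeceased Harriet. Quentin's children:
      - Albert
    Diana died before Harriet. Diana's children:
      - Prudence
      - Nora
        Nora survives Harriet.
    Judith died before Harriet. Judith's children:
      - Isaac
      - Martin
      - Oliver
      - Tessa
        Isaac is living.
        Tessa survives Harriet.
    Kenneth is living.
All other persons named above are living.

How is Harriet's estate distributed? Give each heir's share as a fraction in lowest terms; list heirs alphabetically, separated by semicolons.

There is no surviving spouse, so the entire estate passes to Harriet's descendants per stirpes.
George left no surviving issue, so that branch lapses and is disregarded.
The estate is divided into 4 equal shares of 1/4 among Quentin, Diana, Judith, Kenneth.
Quentin predeceased; the 1/4 allotted to Quentin's branch passes to Quentin's issue by representation.
Albert is the sole taker at this level and receives the full 1/4.
Diana predeceased; the 1/4 allotted to Diana's branch passes to Diana's issue by representation.
The 1/4 is divided into 2 equal shares of 1/8 among Prudence, Nora.
Prudence is living and takes 1/8.
Nora is living and takes 1/8.
Judith predeceased; the 1/4 allotted to Judith's branch passes to Judith's issue by representation.
The 1/4 is divided into 4 equal shares of 1/16 among Isaac, Martin, Oliver, Tessa.
Isaac is living and takes 1/16.
Martin is living and takes 1/16.
Oliver is living and takes 1/16.
Tessa is living and takes 1/16.
Kenneth is living and takes 1/4.

Albert 1/4; Isaac 1/16; Kenneth 1/4; Martin 1/16; Nora 1/8; Oliver 1/16; Prudence 1/8; Tessa 1/16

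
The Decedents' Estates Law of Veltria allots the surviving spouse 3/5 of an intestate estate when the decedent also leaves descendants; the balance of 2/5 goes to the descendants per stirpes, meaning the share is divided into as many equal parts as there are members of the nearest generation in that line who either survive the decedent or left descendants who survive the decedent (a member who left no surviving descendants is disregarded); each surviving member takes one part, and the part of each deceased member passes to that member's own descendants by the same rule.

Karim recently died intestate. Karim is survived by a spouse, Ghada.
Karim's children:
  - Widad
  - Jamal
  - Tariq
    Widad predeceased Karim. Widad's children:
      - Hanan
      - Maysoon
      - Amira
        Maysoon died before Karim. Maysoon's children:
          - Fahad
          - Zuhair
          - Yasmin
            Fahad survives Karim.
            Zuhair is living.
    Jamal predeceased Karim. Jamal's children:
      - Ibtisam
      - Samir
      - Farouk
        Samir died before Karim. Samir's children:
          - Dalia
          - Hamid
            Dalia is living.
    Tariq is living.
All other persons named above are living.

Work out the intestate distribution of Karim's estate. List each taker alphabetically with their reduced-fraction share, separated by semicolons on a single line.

Amira 2/45; Dalia 1/45; Fahad 2/135; Farouk 2/45; Ghada 3/5; Hamid 1/45; Hanan 2/45; Ibtisam 2/45; Tariq 2/15; Yasmin 2/135; Zuhair 2/135

Ghada, as surviving spouse, takes 3/5.
The remaining 2/5 passes to Karim's descendants per stirpes.
The 2/5 is divided into 3 equal shares of 2/15 among Widad, Jamal, Tariq.
Widad predeceased; the 2/15 allotted to Widad's branch passes to Widad's issue by representation.
The 2/15 is divided into 3 equal shares of 2/45 among Hanan, Maysoon, Amira.
Hanan is living and takes 2/45.
Maysoon predeceased; the 2/45 allotted to Maysoon's branch passes to Maysoon's issue by representation.
The 2/45 is divided into 3 equal shares of 2/135 among Fahad, Zuhair, Yasmin.
Fahad is living and takes 2/135.
Zuhair is living and takes 2/135.
Yasmin is living and takes 2/135.
Amira is living and takes 2/45.
Jamal predeceased; the 2/15 allotted to Jamal's branch passes to Jamal's issue by representation.
The 2/15 is divided into 3 equal shares of 2/45 among Ibtisam, Samir, Farouk.
Ibtisam is living and takes 2/45.
Samir predeceased; the 2/45 allotted to Samir's branch passes to Samir's issue by representation.
The 2/45 is divided into 2 equal shares of 1/45 among Dalia, Hamid.
Dalia is living and takes 1/45.
Hamid is living and takes 1/45.
Farouk is living and takes 2/45.
Tariq is living and takes 2/15.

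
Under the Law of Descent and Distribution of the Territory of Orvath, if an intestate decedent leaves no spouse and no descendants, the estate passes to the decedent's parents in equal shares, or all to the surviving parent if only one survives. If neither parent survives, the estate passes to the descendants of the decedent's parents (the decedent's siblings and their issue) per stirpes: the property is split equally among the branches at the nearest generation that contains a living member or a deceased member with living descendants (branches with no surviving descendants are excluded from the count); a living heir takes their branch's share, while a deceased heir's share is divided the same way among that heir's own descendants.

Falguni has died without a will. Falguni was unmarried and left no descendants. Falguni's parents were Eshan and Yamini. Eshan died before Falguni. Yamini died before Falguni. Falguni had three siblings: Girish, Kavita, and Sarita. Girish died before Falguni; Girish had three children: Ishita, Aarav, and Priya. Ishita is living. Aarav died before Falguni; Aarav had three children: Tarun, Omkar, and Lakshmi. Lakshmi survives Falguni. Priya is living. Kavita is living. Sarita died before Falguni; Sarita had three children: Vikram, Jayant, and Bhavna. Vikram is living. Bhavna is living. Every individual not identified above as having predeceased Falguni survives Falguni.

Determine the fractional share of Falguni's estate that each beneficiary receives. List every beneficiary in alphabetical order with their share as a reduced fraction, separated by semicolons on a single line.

Bhavna 1/9; Ishita 1/9; Jayant 1/9; Kavita 1/3; Lakshmi 1/27; Omkar 1/27; Priya 1/9; Tarun 1/27; Vikram 1/9

Neither parent survives and there are no descendants, so the estate passes to Falguni's siblings and their issue per stirpes.
The estate is divided into 3 equal shares of 1/3 among Girish, Kavita, Sarita.
Girish predeceased; the 1/3 allotted to Girish's branch passes to Girish's issue by representation.
The 1/3 is divided into 3 equal shares of 1/9 among Ishita, Aarav, Priya.
Ishita is living and takes 1/9.
Aarav predeceased; the 1/9 allotted to Aarav's branch passes to Aarav's issue by representation.
The 1/9 is divided into 3 equal shares of 1/27 among Tarun, Omkar, Lakshmi.
Tarun is living and takes 1/27.
Omkar is living and takes 1/27.
Lakshmi is living and takes 1/27.
Priya is living and takes 1/9.
Kavita is living and takes 1/3.
Sarita predeceased; the 1/3 allotted to Sarita's branch passes to Sarita's issue by representation.
The 1/3 is divided into 3 equal shares of 1/9 among Vikram, Jayant, Bhavna.
Vikram is living and takes 1/9.
Jayant is living and takes 1/9.
Bhavna is living and takes 1/9.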